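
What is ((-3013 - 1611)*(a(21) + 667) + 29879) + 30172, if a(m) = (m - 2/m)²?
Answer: -2224795141/441 ≈ -5.0449e+6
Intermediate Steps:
((-3013 - 1611)*(a(21) + 667) + 29879) + 30172 = ((-3013 - 1611)*((-2 + 21²)²/21² + 667) + 29879) + 30172 = (-4624*((-2 + 441)²/441 + 667) + 29879) + 30172 = (-4624*((1/441)*439² + 667) + 29879) + 30172 = (-4624*((1/441)*192721 + 667) + 29879) + 30172 = (-4624*(192721/441 + 667) + 29879) + 30172 = (-4624*486868/441 + 29879) + 30172 = (-2251277632/441 + 29879) + 30172 = -2238100993/441 + 30172 = -2224795141/441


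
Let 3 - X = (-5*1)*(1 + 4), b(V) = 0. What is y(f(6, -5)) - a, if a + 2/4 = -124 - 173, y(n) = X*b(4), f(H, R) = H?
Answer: 595/2 ≈ 297.50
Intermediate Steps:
X = 28 (X = 3 - (-5*1)*(1 + 4) = 3 - (-5)*5 = 3 - 1*(-25) = 3 + 25 = 28)
y(n) = 0 (y(n) = 28*0 = 0)
a = -595/2 (a = -½ + (-124 - 173) = -½ - 297 = -595/2 ≈ -297.50)
y(f(6, -5)) - a = 0 - 1*(-595/2) = 0 + 595/2 = 595/2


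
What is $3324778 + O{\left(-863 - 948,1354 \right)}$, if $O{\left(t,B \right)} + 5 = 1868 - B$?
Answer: $3325287$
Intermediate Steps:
$O{\left(t,B \right)} = 1863 - B$ ($O{\left(t,B \right)} = -5 - \left(-1868 + B\right) = 1863 - B$)
$3324778 + O{\left(-863 - 948,1354 \right)} = 3324778 + \left(1863 - 1354\right) = 3324778 + 509 = 3325287$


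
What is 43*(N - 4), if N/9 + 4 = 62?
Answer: 22274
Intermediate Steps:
N = 522 (N = -36 + 9*62 = -36 + 558 = 522)
43*(N - 4) = 43*(522 - 4) = 43*518 = 22274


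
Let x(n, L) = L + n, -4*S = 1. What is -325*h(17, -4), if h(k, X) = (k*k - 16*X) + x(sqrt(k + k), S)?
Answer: -458575/4 - 325*sqrt(34) ≈ -1.1654e+5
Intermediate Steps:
S = -1/4 (S = -1/4*1 = -1/4 ≈ -0.25000)
h(k, X) = -1/4 + k**2 - 16*X + sqrt(2)*sqrt(k) (h(k, X) = (k*k - 16*X) + (-1/4 + sqrt(k + k)) = (k**2 - 16*X) + (-1/4 + sqrt(2*k)) = (k**2 - 16*X) + (-1/4 + sqrt(2)*sqrt(k)) = -1/4 + k**2 - 16*X + sqrt(2)*sqrt(k))
-325*h(17, -4) = -325*(-1/4 + 17**2 - 16*(-4) + sqrt(2)*sqrt(17)) = -325*(-1/4 + 289 + 64 + sqrt(34)) = -325*(1411/4 + sqrt(34)) = -458575/4 - 325*sqrt(34)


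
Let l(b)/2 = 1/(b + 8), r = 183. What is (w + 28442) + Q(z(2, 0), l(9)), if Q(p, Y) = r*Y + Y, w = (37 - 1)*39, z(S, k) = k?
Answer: 507750/17 ≈ 29868.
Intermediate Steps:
l(b) = 2/(8 + b) (l(b) = 2/(b + 8) = 2/(8 + b))
w = 1404 (w = 36*39 = 1404)
Q(p, Y) = 184*Y (Q(p, Y) = 183*Y + Y = 184*Y)
(w + 28442) + Q(z(2, 0), l(9)) = (1404 + 28442) + 184*(2/(8 + 9)) = 29846 + 184*(2/17) = 29846 + 368/17 = 507750/17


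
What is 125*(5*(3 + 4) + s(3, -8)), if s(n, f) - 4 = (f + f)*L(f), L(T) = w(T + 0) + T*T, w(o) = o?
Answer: -107125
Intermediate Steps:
L(T) = T + T**2 (L(T) = (T + 0) + T*T = T + T**2)
s(n, f) = 4 + 2*f**2*(1 + f) (s(n, f) = 4 + (f + f)*(f*(1 + f)) = 4 + (2*f)*(f*(1 + f)) = 4 + 2*f**2*(1 + f))
125*(5*(3 + 4) + s(3, -8)) = 125*(5*(3 + 4) + (4 + 2*(-8)**2*(1 - 8))) = 125*(5*7 + (4 + 2*64*(-7))) = 125*(35 + (4 - 896)) = 125*(35 - 892) = 125*(-857) = -107125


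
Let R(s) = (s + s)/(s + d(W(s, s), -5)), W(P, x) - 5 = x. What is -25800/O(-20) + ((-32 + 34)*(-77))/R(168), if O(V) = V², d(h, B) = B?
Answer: -3341/24 ≈ -139.21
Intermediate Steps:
W(P, x) = 5 + x
R(s) = 2*s/(-5 + s) (R(s) = (s + s)/(s - 5) = (2*s)/(-5 + s) = 2*s/(-5 + s))
-25800/O(-20) + ((-32 + 34)*(-77))/R(168) = -25800/((-20)²) + ((-32 + 34)*(-77))/((2*168/(-5 + 168))) = -25800/400 + (2*(-77))/((2*168/163)) = -25800*1/400 - 154/(2*168*(1/163)) = -129/2 - 154/336/163 = -129/2 - 154*163/336 = -129/2 - 1793/24 = -3341/24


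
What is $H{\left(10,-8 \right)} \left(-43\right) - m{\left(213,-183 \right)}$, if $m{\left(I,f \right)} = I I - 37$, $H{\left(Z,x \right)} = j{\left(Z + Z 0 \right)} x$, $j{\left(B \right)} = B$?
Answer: $-41892$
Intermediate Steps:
$H{\left(Z,x \right)} = Z x$ ($H{\left(Z,x \right)} = \left(Z + Z 0\right) x = \left(Z + 0\right) x = Z x$)
$m{\left(I,f \right)} = -37 + I^{2}$ ($m{\left(I,f \right)} = I^{2} - 37 = -37 + I^{2}$)
$H{\left(10,-8 \right)} \left(-43\right) - m{\left(213,-183 \right)} = 10 \left(-8\right) \left(-43\right) - \left(-37 + 213^{2}\right) = \left(-80\right) \left(-43\right) - \left(-37 + 45369\right) = 3440 - 45332 = -41892$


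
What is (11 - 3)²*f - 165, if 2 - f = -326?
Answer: 20827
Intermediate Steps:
f = 328 (f = 2 - 1*(-326) = 2 + 326 = 328)
(11 - 3)²*f - 165 = (11 - 3)²*328 - 165 = 8²*328 - 165 = 64*328 - 165 = 20992 - 165 = 20827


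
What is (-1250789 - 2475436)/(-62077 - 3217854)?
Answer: 3726225/3279931 ≈ 1.1361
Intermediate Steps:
(-1250789 - 2475436)/(-62077 - 3217854) = -3726225/(-3279931) = -3726225*(-1/3279931) = 3726225/3279931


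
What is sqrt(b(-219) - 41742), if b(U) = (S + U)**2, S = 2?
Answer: sqrt(5347) ≈ 73.123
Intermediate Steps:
b(U) = (2 + U)**2
sqrt(b(-219) - 41742) = sqrt((2 - 219)**2 - 41742) = sqrt((-217)**2 - 41742) = sqrt(47089 - 41742) = sqrt(5347)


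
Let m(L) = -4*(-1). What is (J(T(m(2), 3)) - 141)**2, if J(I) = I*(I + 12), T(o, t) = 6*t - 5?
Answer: 33856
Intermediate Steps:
m(L) = 4
T(o, t) = -5 + 6*t
J(I) = I*(12 + I)
(J(T(m(2), 3)) - 141)**2 = ((-5 + 6*3)*(12 + (-5 + 6*3)) - 141)**2 = ((-5 + 18)*(12 + (-5 + 18)) - 141)**2 = (13*(12 + 13) - 141)**2 = (13*25 - 141)**2 = (325 - 141)**2 = 184**2 = 33856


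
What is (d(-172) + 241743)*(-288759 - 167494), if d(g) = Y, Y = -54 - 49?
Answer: -110248974920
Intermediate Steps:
Y = -103
d(g) = -103
(d(-172) + 241743)*(-288759 - 167494) = (-103 + 241743)*(-288759 - 167494) = 241640*(-456253) = -110248974920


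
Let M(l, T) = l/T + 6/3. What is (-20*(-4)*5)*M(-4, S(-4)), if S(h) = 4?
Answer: 400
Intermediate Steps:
M(l, T) = 2 + l/T (M(l, T) = l/T + 6*(1/3) = l/T + 2 = 2 + l/T)
(-20*(-4)*5)*M(-4, S(-4)) = (-20*(-4)*5)*(2 - 4/4) = (80*5)*(2 - 4*1/4) = 400*(2 - 1) = 400*1 = 400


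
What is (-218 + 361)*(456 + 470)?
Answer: 132418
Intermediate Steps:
(-218 + 361)*(456 + 470) = 143*926 = 132418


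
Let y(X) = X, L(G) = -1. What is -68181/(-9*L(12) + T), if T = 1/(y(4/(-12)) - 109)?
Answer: -7454456/983 ≈ -7583.4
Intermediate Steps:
T = -3/328 (T = 1/(4/(-12) - 109) = 1/(4*(-1/12) - 109) = 1/(-1/3 - 109) = 1/(-328/3) = -3/328 ≈ -0.0091463)
-68181/(-9*L(12) + T) = -68181/(-9*(-1) - 3/328) = -68181/(9 - 3/328) = -68181/2949/328 = -68181*328/2949 = -7454456/983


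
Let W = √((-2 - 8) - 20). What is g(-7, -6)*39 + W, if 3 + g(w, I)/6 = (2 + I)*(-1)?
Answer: 234 + I*√30 ≈ 234.0 + 5.4772*I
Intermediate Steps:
g(w, I) = -30 - 6*I (g(w, I) = -18 + 6*((2 + I)*(-1)) = -18 + 6*(-2 - I) = -18 + (-12 - 6*I) = -30 - 6*I)
W = I*√30 (W = √(-10 - 20) = √(-30) = I*√30 ≈ 5.4772*I)
g(-7, -6)*39 + W = (-30 - 6*(-6))*39 + I*√30 = (-30 + 36)*39 + I*√30 = 6*39 + I*√30 = 234 + I*√30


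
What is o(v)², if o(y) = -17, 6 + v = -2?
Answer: 289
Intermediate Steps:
v = -8 (v = -6 - 2 = -8)
o(v)² = (-17)² = 289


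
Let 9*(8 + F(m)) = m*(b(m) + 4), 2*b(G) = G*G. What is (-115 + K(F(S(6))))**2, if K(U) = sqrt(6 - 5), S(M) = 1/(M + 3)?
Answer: 12996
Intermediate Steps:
S(M) = 1/(3 + M)
b(G) = G**2/2 (b(G) = (G*G)/2 = G**2/2)
F(m) = -8 + m*(4 + m**2/2)/9 (F(m) = -8 + (m*(m**2/2 + 4))/9 = -8 + (m*(4 + m**2/2))/9 = -8 + m*(4 + m**2/2)/9)
K(U) = 1 (K(U) = sqrt(1) = 1)
(-115 + K(F(S(6))))**2 = (-115 + 1)**2 = (-114)**2 = 12996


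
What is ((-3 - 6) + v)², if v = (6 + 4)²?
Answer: 8281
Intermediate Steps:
v = 100 (v = 10² = 100)
((-3 - 6) + v)² = ((-3 - 6) + 100)² = (-9 + 100)² = 91² = 8281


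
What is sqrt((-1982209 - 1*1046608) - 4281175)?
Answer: 2*I*sqrt(1827498) ≈ 2703.7*I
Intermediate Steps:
sqrt((-1982209 - 1*1046608) - 4281175) = sqrt((-1982209 - 1046608) - 4281175) = sqrt(-3028817 - 4281175) = sqrt(-7309992) = 2*I*sqrt(1827498)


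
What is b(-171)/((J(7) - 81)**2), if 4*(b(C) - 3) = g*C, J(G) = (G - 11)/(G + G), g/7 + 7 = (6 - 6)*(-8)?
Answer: 411159/1295044 ≈ 0.31749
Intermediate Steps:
g = -49 (g = -49 + 7*((6 - 6)*(-8)) = -49 + 7*(0*(-8)) = -49 + 7*0 = -49 + 0 = -49)
J(G) = (-11 + G)/(2*G) (J(G) = (-11 + G)/((2*G)) = (-11 + G)*(1/(2*G)) = (-11 + G)/(2*G))
b(C) = 3 - 49*C/4 (b(C) = 3 + (-49*C)/4 = 3 - 49*C/4)
b(-171)/((J(7) - 81)**2) = (3 - 49/4*(-171))/(((1/2)*(-11 + 7)/7 - 81)**2) = (3 + 8379/4)/(((1/2)*(1/7)*(-4) - 81)**2) = 8391/(4*((-2/7 - 81)**2)) = 8391/(4*((-569/7)**2)) = 8391/(4*(323761/49)) = (8391/4)*(49/323761) = 411159/1295044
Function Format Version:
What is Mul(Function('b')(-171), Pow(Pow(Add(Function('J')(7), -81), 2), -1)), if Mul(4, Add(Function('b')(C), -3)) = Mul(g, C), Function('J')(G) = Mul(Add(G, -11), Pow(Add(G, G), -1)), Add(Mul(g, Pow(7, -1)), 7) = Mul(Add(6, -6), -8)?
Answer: Rational(411159, 1295044) ≈ 0.31749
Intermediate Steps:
g = -49 (g = Add(-49, Mul(7, Mul(Add(6, -6), -8))) = Add(-49, Mul(7, Mul(0, -8))) = Add(-49, Mul(7, 0)) = Add(-49, 0) = -49)
Function('J')(G) = Mul(Rational(1, 2), Pow(G, -1), Add(-11, G)) (Function('J')(G) = Mul(Add(-11, G), Pow(Mul(2, G), -1)) = Mul(Add(-11, G), Mul(Rational(1, 2), Pow(G, -1))) = Mul(Rational(1, 2), Pow(G, -1), Add(-11, G)))
Function('b')(C) = Add(3, Mul(Rational(-49, 4), C)) (Function('b')(C) = Add(3, Mul(Rational(1, 4), Mul(-49, C))) = Add(3, Mul(Rational(-49, 4), C)))
Mul(Function('b')(-171), Pow(Pow(Add(Function('J')(7), -81), 2), -1)) = Mul(Add(3, Mul(Rational(-49, 4), -171)), Pow(Pow(Add(Mul(Rational(1, 2), Pow(7, -1), Add(-11, 7)), -81), 2), -1)) = Mul(Add(3, Rational(8379, 4)), Pow(Pow(Add(Mul(Rational(1, 2), Rational(1, 7), -4), -81), 2), -1)) = Mul(Rational(8391, 4), Pow(Pow(Add(Rational(-2, 7), -81), 2), -1)) = Mul(Rational(8391, 4), Pow(Pow(Rational(-569, 7), 2), -1)) = Mul(Rational(8391, 4), Pow(Rational(323761, 49), -1)) = Mul(Rational(8391, 4), Rational(49, 323761)) = Rational(411159, 1295044)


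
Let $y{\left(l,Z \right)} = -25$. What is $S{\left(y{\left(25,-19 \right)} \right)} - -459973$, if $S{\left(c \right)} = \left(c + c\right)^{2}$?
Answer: $462473$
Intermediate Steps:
$S{\left(c \right)} = 4 c^{2}$ ($S{\left(c \right)} = \left(2 c\right)^{2} = 4 c^{2}$)
$S{\left(y{\left(25,-19 \right)} \right)} - -459973 = 4 \left(-25\right)^{2} - -459973 = 4 \cdot 625 + 459973 = 2500 + 459973 = 462473$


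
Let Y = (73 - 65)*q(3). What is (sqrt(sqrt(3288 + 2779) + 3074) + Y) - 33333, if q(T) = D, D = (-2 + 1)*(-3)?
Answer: -33309 + sqrt(3074 + sqrt(6067)) ≈ -33253.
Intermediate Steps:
D = 3 (D = -1*(-3) = 3)
q(T) = 3
Y = 24 (Y = (73 - 65)*3 = 8*3 = 24)
(sqrt(sqrt(3288 + 2779) + 3074) + Y) - 33333 = (sqrt(sqrt(3288 + 2779) + 3074) + 24) - 33333 = (sqrt(sqrt(6067) + 3074) + 24) - 33333 = (sqrt(3074 + sqrt(6067)) + 24) - 33333 = (24 + sqrt(3074 + sqrt(6067))) - 33333 = -33309 + sqrt(3074 + sqrt(6067))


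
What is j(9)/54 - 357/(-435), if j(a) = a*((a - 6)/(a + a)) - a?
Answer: 3559/5220 ≈ 0.68180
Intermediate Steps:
j(a) = -3 - a/2 (j(a) = a*((-6 + a)/((2*a))) - a = a*((-6 + a)*(1/(2*a))) - a = a*((-6 + a)/(2*a)) - a = (-3 + a/2) - a = -3 - a/2)
j(9)/54 - 357/(-435) = (-3 - 1/2*9)/54 - 357/(-435) = (-3 - 9/2)*(1/54) - 357*(-1/435) = -15/2*1/54 + 119/145 = -5/36 + 119/145 = 3559/5220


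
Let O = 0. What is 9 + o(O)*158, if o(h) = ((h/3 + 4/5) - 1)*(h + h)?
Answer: 9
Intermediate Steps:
o(h) = 2*h*(-⅕ + h/3) (o(h) = ((h*(⅓) + 4*(⅕)) - 1)*(2*h) = ((h/3 + ⅘) - 1)*(2*h) = ((⅘ + h/3) - 1)*(2*h) = (-⅕ + h/3)*(2*h) = 2*h*(-⅕ + h/3))
9 + o(O)*158 = 9 + ((2/15)*0*(-3 + 5*0))*158 = 9 + ((2/15)*0*(-3 + 0))*158 = 9 + ((2/15)*0*(-3))*158 = 9 + 0*158 = 9 + 0 = 9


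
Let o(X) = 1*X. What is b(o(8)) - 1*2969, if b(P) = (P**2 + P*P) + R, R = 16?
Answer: -2825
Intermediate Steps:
o(X) = X
b(P) = 16 + 2*P**2 (b(P) = (P**2 + P*P) + 16 = (P**2 + P**2) + 16 = 2*P**2 + 16 = 16 + 2*P**2)
b(o(8)) - 1*2969 = (16 + 2*8**2) - 1*2969 = (16 + 2*64) - 2969 = (16 + 128) - 2969 = 144 - 2969 = -2825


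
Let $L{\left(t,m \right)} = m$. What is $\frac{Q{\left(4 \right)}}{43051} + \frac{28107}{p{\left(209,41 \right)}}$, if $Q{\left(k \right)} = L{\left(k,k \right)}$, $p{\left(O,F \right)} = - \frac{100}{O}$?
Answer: $- \frac{252897201113}{4305100} \approx -58744.0$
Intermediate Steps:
$Q{\left(k \right)} = k$
$\frac{Q{\left(4 \right)}}{43051} + \frac{28107}{p{\left(209,41 \right)}} = \frac{4}{43051} + \frac{28107}{\left(-100\right) \frac{1}{209}} = 4 \cdot \frac{1}{43051} + \frac{28107}{\left(-100\right) \frac{1}{209}} = \frac{4}{43051} + \frac{28107}{- \frac{100}{209}} = \frac{4}{43051} + 28107 \left(- \frac{209}{100}\right) = \frac{4}{43051} - \frac{5874363}{100} = - \frac{252897201113}{4305100}$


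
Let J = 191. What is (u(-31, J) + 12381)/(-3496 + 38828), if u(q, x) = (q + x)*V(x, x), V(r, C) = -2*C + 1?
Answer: -48579/35332 ≈ -1.3749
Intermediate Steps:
V(r, C) = 1 - 2*C
u(q, x) = (1 - 2*x)*(q + x) (u(q, x) = (q + x)*(1 - 2*x) = (1 - 2*x)*(q + x))
(u(-31, J) + 12381)/(-3496 + 38828) = (-(-1 + 2*191)*(-31 + 191) + 12381)/(-3496 + 38828) = (-1*(-1 + 382)*160 + 12381)/35332 = (-1*381*160 + 12381)*(1/35332) = (-60960 + 12381)*(1/35332) = -48579*1/35332 = -48579/35332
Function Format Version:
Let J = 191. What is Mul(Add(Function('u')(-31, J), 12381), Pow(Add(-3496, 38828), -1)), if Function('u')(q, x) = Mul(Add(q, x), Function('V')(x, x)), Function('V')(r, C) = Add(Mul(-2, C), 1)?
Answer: Rational(-48579, 35332) ≈ -1.3749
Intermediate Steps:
Function('V')(r, C) = Add(1, Mul(-2, C))
Function('u')(q, x) = Mul(Add(1, Mul(-2, x)), Add(q, x)) (Function('u')(q, x) = Mul(Add(q, x), Add(1, Mul(-2, x))) = Mul(Add(1, Mul(-2, x)), Add(q, x)))
Mul(Add(Function('u')(-31, J), 12381), Pow(Add(-3496, 38828), -1)) = Mul(Add(Mul(-1, Add(-1, Mul(2, 191)), Add(-31, 191)), 12381), Pow(Add(-3496, 38828), -1)) = Mul(Add(Mul(-1, Add(-1, 382), 160), 12381), Pow(35332, -1)) = Mul(Add(Mul(-1, 381, 160), 12381), Rational(1, 35332)) = Mul(Add(-60960, 12381), Rational(1, 35332)) = Mul(-48579, Rational(1, 35332)) = Rational(-48579, 35332)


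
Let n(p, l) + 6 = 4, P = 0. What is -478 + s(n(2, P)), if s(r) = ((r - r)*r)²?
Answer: -478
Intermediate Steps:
n(p, l) = -2 (n(p, l) = -6 + 4 = -2)
s(r) = 0 (s(r) = (0*r)² = 0² = 0)
-478 + s(n(2, P)) = -478 + 0 = -478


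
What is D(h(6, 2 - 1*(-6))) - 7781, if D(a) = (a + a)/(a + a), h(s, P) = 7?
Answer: -7780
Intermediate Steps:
D(a) = 1 (D(a) = (2*a)/((2*a)) = (2*a)*(1/(2*a)) = 1)
D(h(6, 2 - 1*(-6))) - 7781 = 1 - 7781 = -7780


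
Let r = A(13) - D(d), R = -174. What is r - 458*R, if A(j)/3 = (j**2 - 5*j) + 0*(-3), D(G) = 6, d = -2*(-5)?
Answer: 79998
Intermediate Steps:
d = 10
A(j) = -15*j + 3*j**2 (A(j) = 3*((j**2 - 5*j) + 0*(-3)) = 3*((j**2 - 5*j) + 0) = 3*(j**2 - 5*j) = -15*j + 3*j**2)
r = 306 (r = 3*13*(-5 + 13) - 1*6 = 3*13*8 - 6 = 312 - 6 = 306)
r - 458*R = 306 - 458*(-174) = 306 + 79692 = 79998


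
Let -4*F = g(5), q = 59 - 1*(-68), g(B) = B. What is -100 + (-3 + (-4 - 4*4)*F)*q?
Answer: 2694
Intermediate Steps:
q = 127 (q = 59 + 68 = 127)
F = -5/4 (F = -1/4*5 = -5/4 ≈ -1.2500)
-100 + (-3 + (-4 - 4*4)*F)*q = -100 + (-3 + (-4 - 4*4)*(-5/4))*127 = -100 + (-3 + (-4 - 16)*(-5/4))*127 = -100 + (-3 - 20*(-5/4))*127 = -100 + (-3 + 25)*127 = -100 + 22*127 = -100 + 2794 = 2694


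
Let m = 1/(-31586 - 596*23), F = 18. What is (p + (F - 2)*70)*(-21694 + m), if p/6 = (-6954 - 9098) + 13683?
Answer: 6433134818239/22647 ≈ 2.8406e+8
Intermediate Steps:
p = -14214 (p = 6*((-6954 - 9098) + 13683) = 6*(-16052 + 13683) = 6*(-2369) = -14214)
m = -1/45294 (m = 1/(-31586 - 13708) = 1/(-45294) = -1/45294 ≈ -2.2078e-5)
(p + (F - 2)*70)*(-21694 + m) = (-14214 + (18 - 2)*70)*(-21694 - 1/45294) = (-14214 + 16*70)*(-982608037/45294) = (-14214 + 1120)*(-982608037/45294) = -13094*(-982608037/45294) = 6433134818239/22647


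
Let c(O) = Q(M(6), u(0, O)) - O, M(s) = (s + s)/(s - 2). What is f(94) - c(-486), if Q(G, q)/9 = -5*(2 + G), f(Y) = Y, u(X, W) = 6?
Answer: -167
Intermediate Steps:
M(s) = 2*s/(-2 + s) (M(s) = (2*s)/(-2 + s) = 2*s/(-2 + s))
Q(G, q) = -90 - 45*G (Q(G, q) = 9*(-5*(2 + G)) = 9*(-10 - 5*G) = -90 - 45*G)
c(O) = -225 - O (c(O) = (-90 - 90*6/(-2 + 6)) - O = (-90 - 90*6/4) - O = (-90 - 45*3) - O = (-90 - 135) - O = -225 - O)
f(94) - c(-486) = 94 - (-225 - 1*(-486)) = 94 - (-225 + 486) = 94 - 1*261 = 94 - 261 = -167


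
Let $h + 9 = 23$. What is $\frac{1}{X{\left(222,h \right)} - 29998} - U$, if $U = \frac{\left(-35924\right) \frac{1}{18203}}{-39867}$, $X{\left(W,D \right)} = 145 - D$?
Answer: $- \frac{1798641109}{21674452062867} \approx -8.2984 \cdot 10^{-5}$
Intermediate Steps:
$h = 14$ ($h = -9 + 23 = 14$)
$U = \frac{35924}{725699001}$ ($U = \left(-35924\right) \frac{1}{18203} \left(- \frac{1}{39867}\right) = \left(- \frac{35924}{18203}\right) \left(- \frac{1}{39867}\right) = \frac{35924}{725699001} \approx 4.9503 \cdot 10^{-5}$)
$\frac{1}{X{\left(222,h \right)} - 29998} - U = \frac{1}{\left(145 - 14\right) - 29998} - \frac{35924}{725699001} = \frac{1}{131 - 29998} - \frac{35924}{725699001} = \frac{1}{-29867} - \frac{35924}{725699001} = - \frac{1}{29867} - \frac{35924}{725699001} = - \frac{1798641109}{21674452062867}$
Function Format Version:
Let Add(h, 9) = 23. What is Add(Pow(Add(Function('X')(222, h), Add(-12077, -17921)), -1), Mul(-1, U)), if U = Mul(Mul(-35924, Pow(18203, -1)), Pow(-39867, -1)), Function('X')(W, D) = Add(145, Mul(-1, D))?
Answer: Rational(-1798641109, 21674452062867) ≈ -8.2984e-5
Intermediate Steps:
h = 14 (h = Add(-9, 23) = 14)
U = Rational(35924, 725699001) (U = Mul(Mul(-35924, Rational(1, 18203)), Rational(-1, 39867)) = Mul(Rational(-35924, 18203), Rational(-1, 39867)) = Rational(35924, 725699001) ≈ 4.9503e-5)
Add(Pow(Add(Function('X')(222, h), Add(-12077, -17921)), -1), Mul(-1, U)) = Add(Pow(Add(Add(145, Mul(-1, 14)), Add(-12077, -17921)), -1), Mul(-1, Rational(35924, 725699001))) = Add(Pow(Add(Add(145, -14), -29998), -1), Rational(-35924, 725699001)) = Add(Pow(Add(131, -29998), -1), Rational(-35924, 725699001)) = Add(Pow(-29867, -1), Rational(-35924, 725699001)) = Add(Rational(-1, 29867), Rational(-35924, 725699001)) = Rational(-1798641109, 21674452062867)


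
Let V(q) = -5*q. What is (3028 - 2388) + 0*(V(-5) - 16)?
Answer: 640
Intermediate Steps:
(3028 - 2388) + 0*(V(-5) - 16) = (3028 - 2388) + 0*(-5*(-5) - 16) = 640 + 0*(25 - 16) = 640 + 0*9 = 640 + 0 = 640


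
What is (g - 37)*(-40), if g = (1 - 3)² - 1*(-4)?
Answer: 1160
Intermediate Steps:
g = 8 (g = (-2)² + 4 = 4 + 4 = 8)
(g - 37)*(-40) = (8 - 37)*(-40) = -29*(-40) = 1160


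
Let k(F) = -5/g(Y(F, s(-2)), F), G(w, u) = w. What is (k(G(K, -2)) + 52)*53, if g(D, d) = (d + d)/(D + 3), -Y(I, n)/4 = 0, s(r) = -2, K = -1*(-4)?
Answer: 21253/8 ≈ 2656.6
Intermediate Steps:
K = 4
Y(I, n) = 0 (Y(I, n) = -4*0 = 0)
g(D, d) = 2*d/(3 + D) (g(D, d) = (2*d)/(3 + D) = 2*d/(3 + D))
k(F) = -15/(2*F) (k(F) = -5*(3 + 0)/(2*F) = -5*3/(2*F) = -15/(2*F))
(k(G(K, -2)) + 52)*53 = (-15/2/4 + 52)*53 = (-15/2*1/4 + 52)*53 = (-15/8 + 52)*53 = (401/8)*53 = 21253/8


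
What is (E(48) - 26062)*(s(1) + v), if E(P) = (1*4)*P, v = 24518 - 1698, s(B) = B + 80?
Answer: -592448870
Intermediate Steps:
s(B) = 80 + B
v = 22820
E(P) = 4*P
(E(48) - 26062)*(s(1) + v) = (4*48 - 26062)*((80 + 1) + 22820) = (192 - 26062)*(81 + 22820) = -25870*22901 = -592448870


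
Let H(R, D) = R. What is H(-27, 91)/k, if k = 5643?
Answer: -1/209 ≈ -0.0047847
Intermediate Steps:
H(-27, 91)/k = -27/5643 = -27*1/5643 = -1/209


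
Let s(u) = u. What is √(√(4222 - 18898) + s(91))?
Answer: √(91 + 2*I*√3669) ≈ 11.012 + 5.5007*I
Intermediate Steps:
√(√(4222 - 18898) + s(91)) = √(√(4222 - 18898) + 91) = √(√(-14676) + 91) = √(2*I*√3669 + 91) = √(91 + 2*I*√3669)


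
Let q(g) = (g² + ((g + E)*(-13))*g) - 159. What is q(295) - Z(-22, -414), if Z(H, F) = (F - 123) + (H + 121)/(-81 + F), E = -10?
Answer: -5027859/5 ≈ -1.0056e+6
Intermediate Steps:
Z(H, F) = -123 + F + (121 + H)/(-81 + F) (Z(H, F) = (-123 + F) + (121 + H)/(-81 + F) = -123 + F + (121 + H)/(-81 + F))
q(g) = -159 + g² + g*(130 - 13*g) (q(g) = (g² + ((g - 10)*(-13))*g) - 159 = (g² + ((-10 + g)*(-13))*g) - 159 = (g² + (130 - 13*g)*g) - 159 = (g² + g*(130 - 13*g)) - 159 = -159 + g² + g*(130 - 13*g))
q(295) - Z(-22, -414) = (-159 - 12*295² + 130*295) - (10084 - 22 + (-414)² - 204*(-414))/(-81 - 414) = (-159 - 12*87025 + 38350) - (10084 - 22 + 171396 + 84456)/(-495) = (-159 - 1044300 + 38350) - (-1)*265914/495 = -1006109 - 1*(-2686/5) = -1006109 + 2686/5 = -5027859/5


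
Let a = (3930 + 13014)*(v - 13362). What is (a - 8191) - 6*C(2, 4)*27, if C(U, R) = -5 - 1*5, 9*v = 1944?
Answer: -222752395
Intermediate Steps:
v = 216 (v = (1/9)*1944 = 216)
C(U, R) = -10 (C(U, R) = -5 - 5 = -10)
a = -222745824 (a = (3930 + 13014)*(216 - 13362) = 16944*(-13146) = -222745824)
(a - 8191) - 6*C(2, 4)*27 = (-222745824 - 8191) - 6*(-10)*27 = -222754015 + 60*27 = -222754015 + 1620 = -222752395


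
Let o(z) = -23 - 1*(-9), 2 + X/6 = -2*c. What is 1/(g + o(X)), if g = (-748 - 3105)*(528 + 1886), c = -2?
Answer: -1/9301156 ≈ -1.0751e-7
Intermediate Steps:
X = 12 (X = -12 + 6*(-2*(-2)) = -12 + 6*4 = -12 + 24 = 12)
g = -9301142 (g = -3853*2414 = -9301142)
o(z) = -14 (o(z) = -23 + 9 = -14)
1/(g + o(X)) = 1/(-9301142 - 14) = 1/(-9301156) = -1/9301156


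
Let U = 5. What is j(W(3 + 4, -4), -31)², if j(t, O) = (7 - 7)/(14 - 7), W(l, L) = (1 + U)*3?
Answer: 0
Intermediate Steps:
W(l, L) = 18 (W(l, L) = (1 + 5)*3 = 6*3 = 18)
j(t, O) = 0 (j(t, O) = 0/7 = 0*(⅐) = 0)
j(W(3 + 4, -4), -31)² = 0² = 0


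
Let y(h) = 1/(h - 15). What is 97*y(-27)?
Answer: -97/42 ≈ -2.3095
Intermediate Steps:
y(h) = 1/(-15 + h)
97*y(-27) = 97/(-15 - 27) = 97/(-42) = 97*(-1/42) = -97/42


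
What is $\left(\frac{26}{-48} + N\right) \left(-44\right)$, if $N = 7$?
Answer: $- \frac{1705}{6} \approx -284.17$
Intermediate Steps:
$\left(\frac{26}{-48} + N\right) \left(-44\right) = \left(\frac{26}{-48} + 7\right) \left(-44\right) = \left(26 \left(- \frac{1}{48}\right) + 7\right) \left(-44\right) = \left(- \frac{13}{24} + 7\right) \left(-44\right) = \frac{155}{24} \left(-44\right) = - \frac{1705}{6}$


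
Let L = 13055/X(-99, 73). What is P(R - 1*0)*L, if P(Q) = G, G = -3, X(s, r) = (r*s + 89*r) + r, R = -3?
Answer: 13055/219 ≈ 59.612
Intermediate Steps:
X(s, r) = 90*r + r*s (X(s, r) = (89*r + r*s) + r = 90*r + r*s)
P(Q) = -3
L = -13055/657 (L = 13055/((73*(90 - 99))) = 13055/((73*(-9))) = 13055/(-657) = 13055*(-1/657) = -13055/657 ≈ -19.871)
P(R - 1*0)*L = -3*(-13055/657) = 13055/219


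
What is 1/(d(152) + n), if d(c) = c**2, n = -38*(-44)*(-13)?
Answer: 1/1368 ≈ 0.00073099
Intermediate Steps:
n = -21736 (n = 1672*(-13) = -21736)
1/(d(152) + n) = 1/(152**2 - 21736) = 1/(23104 - 21736) = 1/1368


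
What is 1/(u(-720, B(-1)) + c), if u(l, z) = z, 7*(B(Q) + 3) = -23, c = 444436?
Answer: 7/3111008 ≈ 2.2501e-6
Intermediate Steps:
B(Q) = -44/7 (B(Q) = -3 + (⅐)*(-23) = -3 - 23/7 = -44/7)
1/(u(-720, B(-1)) + c) = 1/(-44/7 + 444436) = 1/(3111008/7) = 7/3111008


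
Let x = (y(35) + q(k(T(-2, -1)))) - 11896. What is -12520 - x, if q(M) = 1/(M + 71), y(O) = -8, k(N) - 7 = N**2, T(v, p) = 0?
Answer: -48049/78 ≈ -616.01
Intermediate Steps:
k(N) = 7 + N**2
q(M) = 1/(71 + M)
x = -928511/78 (x = (-8 + 1/(71 + (7 + 0**2))) - 11896 = (-8 + 1/(71 + (7 + 0))) - 11896 = (-8 + 1/(71 + 7)) - 11896 = (-8 + 1/78) - 11896 = -623/78 - 11896 = -928511/78 ≈ -11904.)
-12520 - x = -12520 - 1*(-928511/78) = -12520 + 928511/78 = -48049/78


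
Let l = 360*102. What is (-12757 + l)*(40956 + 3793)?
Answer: 1072320287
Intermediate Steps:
l = 36720
(-12757 + l)*(40956 + 3793) = (-12757 + 36720)*(40956 + 3793) = 23963*44749 = 1072320287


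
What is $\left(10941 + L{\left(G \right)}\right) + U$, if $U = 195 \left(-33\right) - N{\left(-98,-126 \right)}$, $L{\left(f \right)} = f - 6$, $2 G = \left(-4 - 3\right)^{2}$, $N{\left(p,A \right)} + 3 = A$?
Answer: $\frac{9307}{2} \approx 4653.5$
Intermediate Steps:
$N{\left(p,A \right)} = -3 + A$
$G = \frac{49}{2}$ ($G = \frac{\left(-4 - 3\right)^{2}}{2} = \frac{\left(-7\right)^{2}}{2} = \frac{1}{2} \cdot 49 = \frac{49}{2} \approx 24.5$)
$L{\left(f \right)} = -6 + f$ ($L{\left(f \right)} = f - 6 = -6 + f$)
$U = -6306$ ($U = 195 \left(-33\right) - \left(-3 - 126\right) = -6435 - -129 = -6435 + 129 = -6306$)
$\left(10941 + L{\left(G \right)}\right) + U = \left(10941 + \left(-6 + \frac{49}{2}\right)\right) - 6306 = \left(10941 + \frac{37}{2}\right) - 6306 = \frac{21919}{2} - 6306 = \frac{9307}{2}$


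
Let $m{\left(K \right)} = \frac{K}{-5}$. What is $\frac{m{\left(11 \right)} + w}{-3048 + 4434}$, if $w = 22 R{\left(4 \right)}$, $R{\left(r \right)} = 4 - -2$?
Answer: $\frac{59}{630} \approx 0.093651$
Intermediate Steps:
$R{\left(r \right)} = 6$ ($R{\left(r \right)} = 4 + 2 = 6$)
$w = 132$ ($w = 22 \cdot 6 = 132$)
$m{\left(K \right)} = - \frac{K}{5}$ ($m{\left(K \right)} = K \left(- \frac{1}{5}\right) = - \frac{K}{5}$)
$\frac{m{\left(11 \right)} + w}{-3048 + 4434} = \frac{\left(- \frac{1}{5}\right) 11 + 132}{-3048 + 4434} = \frac{- \frac{11}{5} + 132}{1386} = \frac{649}{5} \cdot \frac{1}{1386} = \frac{59}{630}$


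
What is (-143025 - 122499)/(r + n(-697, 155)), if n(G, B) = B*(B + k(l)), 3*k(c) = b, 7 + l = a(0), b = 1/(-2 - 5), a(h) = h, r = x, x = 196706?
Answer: -1394001/1158799 ≈ -1.2030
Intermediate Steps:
r = 196706
b = -⅐ (b = 1/(-7) = -⅐ ≈ -0.14286)
l = -7 (l = -7 + 0 = -7)
k(c) = -1/21 (k(c) = (⅓)*(-⅐) = -1/21)
n(G, B) = B*(-1/21 + B) (n(G, B) = B*(B - 1/21) = B*(-1/21 + B))
(-143025 - 122499)/(r + n(-697, 155)) = (-143025 - 122499)/(196706 + 155*(-1/21 + 155)) = -265524/(196706 + 155*(3254/21)) = -265524/(196706 + 504370/21) = -265524/4635196/21 = -265524*21/4635196 = -1394001/1158799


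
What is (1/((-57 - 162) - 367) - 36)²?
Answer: 445083409/343396 ≈ 1296.1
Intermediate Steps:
(1/((-57 - 162) - 367) - 36)² = (1/(-219 - 367) - 36)² = (1/(-586) - 36)² = (-1/586 - 36)² = (-21097/586)² = 445083409/343396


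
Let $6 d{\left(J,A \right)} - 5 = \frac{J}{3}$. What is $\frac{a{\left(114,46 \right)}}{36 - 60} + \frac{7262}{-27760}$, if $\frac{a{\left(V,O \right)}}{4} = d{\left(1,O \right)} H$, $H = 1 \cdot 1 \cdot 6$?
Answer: $- \frac{143719}{124920} \approx -1.1505$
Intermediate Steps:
$d{\left(J,A \right)} = \frac{5}{6} + \frac{J}{18}$ ($d{\left(J,A \right)} = \frac{5}{6} + \frac{J \frac{1}{3}}{6} = \frac{5}{6} + \frac{\frac{1}{3} J}{6} = \frac{5}{6} + \frac{J}{18}$)
$H = 6$ ($H = 1 \cdot 6 = 6$)
$a{\left(V,O \right)} = \frac{64}{3}$ ($a{\left(V,O \right)} = 4 \left(\frac{5}{6} + \frac{1}{18} \cdot 1\right) 6 = 4 \left(\frac{5}{6} + \frac{1}{18}\right) 6 = 4 \cdot \frac{8}{9} \cdot 6 = 4 \cdot \frac{16}{3} = \frac{64}{3}$)
$\frac{a{\left(114,46 \right)}}{36 - 60} + \frac{7262}{-27760} = \frac{64}{3 \left(36 - 60\right)} + \frac{7262}{-27760} = \frac{64}{3 \left(36 - 60\right)} + 7262 \left(- \frac{1}{27760}\right) = \frac{64}{3 \left(-24\right)} - \frac{3631}{13880} = \frac{64}{3} \left(- \frac{1}{24}\right) - \frac{3631}{13880} = - \frac{8}{9} - \frac{3631}{13880} = - \frac{143719}{124920}$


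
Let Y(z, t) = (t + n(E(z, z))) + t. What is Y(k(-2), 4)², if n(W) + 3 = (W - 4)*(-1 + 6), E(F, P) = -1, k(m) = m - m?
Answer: 400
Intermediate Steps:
k(m) = 0
n(W) = -23 + 5*W (n(W) = -3 + (W - 4)*(-1 + 6) = -3 + (-4 + W)*5 = -3 + (-20 + 5*W) = -23 + 5*W)
Y(z, t) = -28 + 2*t (Y(z, t) = (t + (-23 + 5*(-1))) + t = (t + (-23 - 5)) + t = (t - 28) + t = (-28 + t) + t = -28 + 2*t)
Y(k(-2), 4)² = (-28 + 2*4)² = (-28 + 8)² = (-20)² = 400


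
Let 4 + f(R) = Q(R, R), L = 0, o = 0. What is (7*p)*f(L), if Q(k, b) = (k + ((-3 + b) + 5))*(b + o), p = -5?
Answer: 140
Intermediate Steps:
Q(k, b) = b*(2 + b + k) (Q(k, b) = (k + ((-3 + b) + 5))*(b + 0) = (k + (2 + b))*b = (2 + b + k)*b = b*(2 + b + k))
f(R) = -4 + R*(2 + 2*R) (f(R) = -4 + R*(2 + R + R) = -4 + R*(2 + 2*R))
(7*p)*f(L) = (7*(-5))*(-4 + 2*0 + 2*0**2) = -35*(-4 + 0 + 2*0) = -35*(-4 + 0 + 0) = -35*(-4) = 140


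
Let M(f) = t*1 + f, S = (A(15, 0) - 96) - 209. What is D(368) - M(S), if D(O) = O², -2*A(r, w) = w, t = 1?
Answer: 135728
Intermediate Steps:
A(r, w) = -w/2
S = -305 (S = (-½*0 - 96) - 209 = (0 - 96) - 209 = -96 - 209 = -305)
M(f) = 1 + f (M(f) = 1*1 + f = 1 + f)
D(368) - M(S) = 368² - (1 - 305) = 135424 - 1*(-304) = 135424 + 304 = 135728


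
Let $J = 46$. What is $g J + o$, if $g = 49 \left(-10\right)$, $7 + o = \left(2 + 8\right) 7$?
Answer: $-22477$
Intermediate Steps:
$o = 63$ ($o = -7 + \left(2 + 8\right) 7 = -7 + 10 \cdot 7 = -7 + 70 = 63$)
$g = -490$
$g J + o = \left(-490\right) 46 + 63 = -22540 + 63 = -22477$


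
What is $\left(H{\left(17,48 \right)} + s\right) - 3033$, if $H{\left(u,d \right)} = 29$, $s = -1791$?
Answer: $-4795$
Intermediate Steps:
$\left(H{\left(17,48 \right)} + s\right) - 3033 = \left(29 - 1791\right) - 3033 = -1762 - 3033 = -4795$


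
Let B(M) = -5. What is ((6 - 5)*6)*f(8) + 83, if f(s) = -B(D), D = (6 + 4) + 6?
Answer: 113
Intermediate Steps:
D = 16 (D = 10 + 6 = 16)
f(s) = 5 (f(s) = -1*(-5) = 5)
((6 - 5)*6)*f(8) + 83 = ((6 - 5)*6)*5 + 83 = (1*6)*5 + 83 = 6*5 + 83 = 30 + 83 = 113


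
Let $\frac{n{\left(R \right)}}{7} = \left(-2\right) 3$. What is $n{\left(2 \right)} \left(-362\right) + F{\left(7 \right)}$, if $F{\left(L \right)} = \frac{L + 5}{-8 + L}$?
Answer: $15192$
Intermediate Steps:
$n{\left(R \right)} = -42$ ($n{\left(R \right)} = 7 \left(\left(-2\right) 3\right) = 7 \left(-6\right) = -42$)
$F{\left(L \right)} = \frac{5 + L}{-8 + L}$
$n{\left(2 \right)} \left(-362\right) + F{\left(7 \right)} = \left(-42\right) \left(-362\right) + \frac{5 + 7}{-8 + 7} = 15204 + \frac{1}{-1} \cdot 12 = 15204 - 12 = 15192$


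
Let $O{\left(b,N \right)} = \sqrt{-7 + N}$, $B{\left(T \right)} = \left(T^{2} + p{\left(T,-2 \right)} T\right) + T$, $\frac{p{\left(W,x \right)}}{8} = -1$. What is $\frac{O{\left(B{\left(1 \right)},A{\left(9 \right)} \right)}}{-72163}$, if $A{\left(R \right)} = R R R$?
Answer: $- \frac{19 \sqrt{2}}{72163} \approx -0.00037235$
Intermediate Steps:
$A{\left(R \right)} = R^{3}$ ($A{\left(R \right)} = R^{2} R = R^{3}$)
$p{\left(W,x \right)} = -8$ ($p{\left(W,x \right)} = 8 \left(-1\right) = -8$)
$B{\left(T \right)} = T^{2} - 7 T$ ($B{\left(T \right)} = \left(T^{2} - 8 T\right) + T = T^{2} - 7 T$)
$\frac{O{\left(B{\left(1 \right)},A{\left(9 \right)} \right)}}{-72163} = \frac{\sqrt{-7 + 9^{3}}}{-72163} = \sqrt{-7 + 729} \left(- \frac{1}{72163}\right) = \sqrt{722} \left(- \frac{1}{72163}\right) = 19 \sqrt{2} \left(- \frac{1}{72163}\right) = - \frac{19 \sqrt{2}}{72163}$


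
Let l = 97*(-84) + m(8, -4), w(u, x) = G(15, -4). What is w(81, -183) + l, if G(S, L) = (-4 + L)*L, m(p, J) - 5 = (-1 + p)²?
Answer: -8062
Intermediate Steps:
m(p, J) = 5 + (-1 + p)²
G(S, L) = L*(-4 + L)
w(u, x) = 32 (w(u, x) = -4*(-4 - 4) = -4*(-8) = 32)
l = -8094 (l = 97*(-84) + (5 + (-1 + 8)²) = -8148 + (5 + 7²) = -8148 + (5 + 49) = -8148 + 54 = -8094)
w(81, -183) + l = 32 - 8094 = -8062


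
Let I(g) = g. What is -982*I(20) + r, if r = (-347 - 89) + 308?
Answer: -19768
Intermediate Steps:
r = -128 (r = -436 + 308 = -128)
-982*I(20) + r = -982*20 - 128 = -19640 - 128 = -19768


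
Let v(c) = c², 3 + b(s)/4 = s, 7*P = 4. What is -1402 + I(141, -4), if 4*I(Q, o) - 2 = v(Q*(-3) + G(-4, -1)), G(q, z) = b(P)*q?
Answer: 6956027/196 ≈ 35490.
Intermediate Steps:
P = 4/7 (P = (⅐)*4 = 4/7 ≈ 0.57143)
b(s) = -12 + 4*s
G(q, z) = -68*q/7 (G(q, z) = (-12 + 4*(4/7))*q = (-12 + 16/7)*q = -68*q/7)
I(Q, o) = ½ + (272/7 - 3*Q)²/4 (I(Q, o) = ½ + (Q*(-3) - 68/7*(-4))²/4 = ½ + (-3*Q + 272/7)²/4 = ½ + (272/7 - 3*Q)²/4)
-1402 + I(141, -4) = -1402 + (½ + (-272 + 21*141)²/196) = -1402 + (½ + (-272 + 2961)²/196) = -1402 + (½ + (1/196)*2689²) = -1402 + (½ + (1/196)*7230721) = -1402 + (½ + 7230721/196) = -1402 + 7230819/196 = 6956027/196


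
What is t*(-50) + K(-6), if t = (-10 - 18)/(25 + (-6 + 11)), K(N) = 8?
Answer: 164/3 ≈ 54.667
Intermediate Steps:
t = -14/15 (t = -28/(25 + 5) = -28/30 = -28*1/30 = -14/15 ≈ -0.93333)
t*(-50) + K(-6) = -14/15*(-50) + 8 = 140/3 + 8 = 164/3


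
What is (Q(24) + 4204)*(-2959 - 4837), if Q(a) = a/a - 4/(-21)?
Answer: -688456964/21 ≈ -3.2784e+7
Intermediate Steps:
Q(a) = 25/21 (Q(a) = 1 - 4*(-1/21) = 1 + 4/21 = 25/21)
(Q(24) + 4204)*(-2959 - 4837) = (25/21 + 4204)*(-2959 - 4837) = (88309/21)*(-7796) = -688456964/21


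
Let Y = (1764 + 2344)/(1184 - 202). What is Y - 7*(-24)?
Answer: 84542/491 ≈ 172.18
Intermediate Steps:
Y = 2054/491 (Y = 4108/982 = 4108*(1/982) = 2054/491 ≈ 4.1833)
Y - 7*(-24) = 2054/491 - 7*(-24) = 2054/491 - 1*(-168) = 2054/491 + 168 = 84542/491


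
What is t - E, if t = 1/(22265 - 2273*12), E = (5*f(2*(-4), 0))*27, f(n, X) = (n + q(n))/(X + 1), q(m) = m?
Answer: 10823759/5011 ≈ 2160.0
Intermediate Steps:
f(n, X) = 2*n/(1 + X) (f(n, X) = (n + n)/(X + 1) = (2*n)/(1 + X) = 2*n/(1 + X))
E = -2160 (E = (5*(2*(2*(-4))/(1 + 0)))*27 = (5*(2*(-8)/1))*27 = (5*(2*(-8)*1))*27 = (5*(-16))*27 = -80*27 = -2160)
t = -1/5011 (t = 1/(22265 - 27276) = 1/(-5011) = -1/5011 ≈ -0.00019956)
t - E = -1/5011 - 1*(-2160) = -1/5011 + 2160 = 10823759/5011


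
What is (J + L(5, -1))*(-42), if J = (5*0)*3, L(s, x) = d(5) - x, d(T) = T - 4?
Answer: -84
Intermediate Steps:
d(T) = -4 + T
L(s, x) = 1 - x (L(s, x) = (-4 + 5) - x = 1 - x)
J = 0 (J = 0*3 = 0)
(J + L(5, -1))*(-42) = (0 + (1 - 1*(-1)))*(-42) = (0 + (1 + 1))*(-42) = (0 + 2)*(-42) = 2*(-42) = -84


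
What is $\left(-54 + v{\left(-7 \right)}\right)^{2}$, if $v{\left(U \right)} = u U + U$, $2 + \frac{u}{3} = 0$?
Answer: $361$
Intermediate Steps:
$u = -6$ ($u = -6 + 3 \cdot 0 = -6 + 0 = -6$)
$v{\left(U \right)} = - 5 U$ ($v{\left(U \right)} = - 6 U + U = - 5 U$)
$\left(-54 + v{\left(-7 \right)}\right)^{2} = \left(-54 - -35\right)^{2} = \left(-54 + 35\right)^{2} = \left(-19\right)^{2} = 361$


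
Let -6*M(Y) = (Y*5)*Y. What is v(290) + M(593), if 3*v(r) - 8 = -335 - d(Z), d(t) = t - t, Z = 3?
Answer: -1758899/6 ≈ -2.9315e+5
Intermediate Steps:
M(Y) = -5*Y²/6 (M(Y) = -Y*5*Y/6 = -5*Y*Y/6 = -5*Y²/6)
d(t) = 0
v(r) = -109 (v(r) = 8/3 + (-335 - 1*0)/3 = 8/3 + (-335 + 0)/3 = 8/3 + (⅓)*(-335) = 8/3 - 335/3 = -109)
v(290) + M(593) = -109 - ⅚*593² = -109 - ⅚*351649 = -109 - 1758245/6 = -1758899/6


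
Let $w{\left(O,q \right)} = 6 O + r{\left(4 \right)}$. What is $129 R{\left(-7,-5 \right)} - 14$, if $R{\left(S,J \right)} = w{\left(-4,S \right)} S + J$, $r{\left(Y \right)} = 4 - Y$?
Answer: $21013$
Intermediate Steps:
$w{\left(O,q \right)} = 6 O$ ($w{\left(O,q \right)} = 6 O + \left(4 - 4\right) = 6 O + 0 = 6 O$)
$R{\left(S,J \right)} = J - 24 S$ ($R{\left(S,J \right)} = 6 \left(-4\right) S + J = - 24 S + J = J - 24 S$)
$129 R{\left(-7,-5 \right)} - 14 = 129 \left(-5 - -168\right) - 14 = 129 \left(-5 + 168\right) - 14 = 129 \cdot 163 - 14 = 21027 - 14 = 21013$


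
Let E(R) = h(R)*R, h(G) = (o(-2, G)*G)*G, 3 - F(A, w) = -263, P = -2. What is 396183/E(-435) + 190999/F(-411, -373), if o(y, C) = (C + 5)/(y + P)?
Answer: 1126720101279173/1569157773750 ≈ 718.04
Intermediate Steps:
o(y, C) = (5 + C)/(-2 + y) (o(y, C) = (C + 5)/(y - 2) = (5 + C)/(-2 + y))
F(A, w) = 266 (F(A, w) = 3 - 1*(-263) = 3 + 263 = 266)
h(G) = G²*(-5/4 - G/4) (h(G) = (((5 + G)/(-2 - 2))*G)*G = (((5 + G)/(-4))*G)*G = ((-(5 + G)/4)*G)*G = ((-5/4 - G/4)*G)*G = (G*(-5/4 - G/4))*G = G²*(-5/4 - G/4))
E(R) = R³*(-5 - R)/4 (E(R) = (R²*(-5 - R)/4)*R = R³*(-5 - R)/4)
396183/E(-435) + 190999/F(-411, -373) = 396183/(((¼)*(-435)³*(-5 - 1*(-435)))) + 190999/266 = 396183/(((¼)*(-82312875)*(-5 + 435))) + 190999*(1/266) = 396183/(((¼)*(-82312875)*430)) + 190999/266 = 396183/(-17697268125/2) + 190999/266 = 396183*(-2/17697268125) + 190999/266 = -264122/5899089375 + 190999/266 = 1126720101279173/1569157773750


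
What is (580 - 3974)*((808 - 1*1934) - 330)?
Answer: 4941664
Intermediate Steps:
(580 - 3974)*((808 - 1*1934) - 330) = -3394*((808 - 1934) - 330) = -3394*(-1126 - 330) = -3394*(-1456) = 4941664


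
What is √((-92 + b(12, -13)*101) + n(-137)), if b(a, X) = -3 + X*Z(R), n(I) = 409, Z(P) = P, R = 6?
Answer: 2*I*√1966 ≈ 88.679*I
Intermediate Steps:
b(a, X) = -3 + 6*X (b(a, X) = -3 + X*6 = -3 + 6*X)
√((-92 + b(12, -13)*101) + n(-137)) = √((-92 + (-3 + 6*(-13))*101) + 409) = √((-92 + (-3 - 78)*101) + 409) = √((-92 - 81*101) + 409) = √((-92 - 8181) + 409) = √(-8273 + 409) = √(-7864) = 2*I*√1966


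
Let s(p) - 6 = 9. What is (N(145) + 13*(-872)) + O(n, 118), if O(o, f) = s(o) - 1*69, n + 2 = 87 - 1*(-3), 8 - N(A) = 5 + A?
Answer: -11532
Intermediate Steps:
s(p) = 15 (s(p) = 6 + 9 = 15)
N(A) = 3 - A (N(A) = 8 - (5 + A) = 8 + (-5 - A) = 3 - A)
n = 88 (n = -2 + (87 - 1*(-3)) = -2 + (87 + 3) = -2 + 90 = 88)
O(o, f) = -54 (O(o, f) = 15 - 1*69 = 15 - 69 = -54)
(N(145) + 13*(-872)) + O(n, 118) = ((3 - 1*145) + 13*(-872)) - 54 = ((3 - 145) - 11336) - 54 = (-142 - 11336) - 54 = -11478 - 54 = -11532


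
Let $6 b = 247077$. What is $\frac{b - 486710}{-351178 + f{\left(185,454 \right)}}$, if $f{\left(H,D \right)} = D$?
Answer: $\frac{891061}{701448} \approx 1.2703$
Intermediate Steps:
$b = \frac{82359}{2}$ ($b = \frac{1}{6} \cdot 247077 = \frac{82359}{2} \approx 41180.0$)
$\frac{b - 486710}{-351178 + f{\left(185,454 \right)}} = \frac{\frac{82359}{2} - 486710}{-351178 + 454} = - \frac{891061}{2 \left(-350724\right)} = \left(- \frac{891061}{2}\right) \left(- \frac{1}{350724}\right) = \frac{891061}{701448}$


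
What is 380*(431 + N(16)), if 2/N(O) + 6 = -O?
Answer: 1801200/11 ≈ 1.6375e+5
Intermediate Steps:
N(O) = 2/(-6 - O)
380*(431 + N(16)) = 380*(431 - 2/(6 + 16)) = 380*(431 - 2/22) = 380*(431 - 2*1/22) = 380*(431 - 1/11) = 380*(4740/11) = 1801200/11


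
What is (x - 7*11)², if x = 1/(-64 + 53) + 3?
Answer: 664225/121 ≈ 5489.5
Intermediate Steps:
x = 32/11 (x = 1/(-11) + 3 = -1/11 + 3 = 32/11 ≈ 2.9091)
(x - 7*11)² = (32/11 - 7*11)² = (32/11 - 77)² = (-815/11)² = 664225/121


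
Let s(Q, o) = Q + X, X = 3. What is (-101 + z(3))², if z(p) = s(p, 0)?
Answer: 9025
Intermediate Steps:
s(Q, o) = 3 + Q (s(Q, o) = Q + 3 = 3 + Q)
z(p) = 3 + p
(-101 + z(3))² = (-101 + (3 + 3))² = (-101 + 6)² = (-95)² = 9025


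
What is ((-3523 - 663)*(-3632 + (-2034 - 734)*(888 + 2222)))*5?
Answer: 180251504160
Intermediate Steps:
((-3523 - 663)*(-3632 + (-2034 - 734)*(888 + 2222)))*5 = -4186*(-3632 - 2768*3110)*5 = -4186*(-3632 - 8608480)*5 = -4186*(-8612112)*5 = 36050300832*5 = 180251504160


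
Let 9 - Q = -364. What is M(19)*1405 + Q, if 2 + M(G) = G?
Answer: 24258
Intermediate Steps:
Q = 373 (Q = 9 - 1*(-364) = 9 + 364 = 373)
M(G) = -2 + G
M(19)*1405 + Q = (-2 + 19)*1405 + 373 = 17*1405 + 373 = 23885 + 373 = 24258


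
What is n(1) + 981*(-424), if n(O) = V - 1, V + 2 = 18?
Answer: -415929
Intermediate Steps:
V = 16 (V = -2 + 18 = 16)
n(O) = 15 (n(O) = 16 - 1 = 15)
n(1) + 981*(-424) = 15 + 981*(-424) = 15 - 415944 = -415929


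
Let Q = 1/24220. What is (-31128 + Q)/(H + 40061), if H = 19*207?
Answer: -753920159/1065534680 ≈ -0.70755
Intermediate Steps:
H = 3933
Q = 1/24220 ≈ 4.1288e-5
(-31128 + Q)/(H + 40061) = (-31128 + 1/24220)/(3933 + 40061) = -753920159/24220/43994 = -753920159/24220*1/43994 = -753920159/1065534680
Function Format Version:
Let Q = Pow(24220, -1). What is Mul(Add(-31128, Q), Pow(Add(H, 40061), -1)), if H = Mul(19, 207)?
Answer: Rational(-753920159, 1065534680) ≈ -0.70755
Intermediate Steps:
H = 3933
Q = Rational(1, 24220) ≈ 4.1288e-5
Mul(Add(-31128, Q), Pow(Add(H, 40061), -1)) = Mul(Add(-31128, Rational(1, 24220)), Pow(Add(3933, 40061), -1)) = Mul(Rational(-753920159, 24220), Pow(43994, -1)) = Mul(Rational(-753920159, 24220), Rational(1, 43994)) = Rational(-753920159, 1065534680)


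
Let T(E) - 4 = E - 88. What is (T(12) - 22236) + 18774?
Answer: -3534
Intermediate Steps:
T(E) = -84 + E (T(E) = 4 + (E - 88) = 4 + (-88 + E) = -84 + E)
(T(12) - 22236) + 18774 = ((-84 + 12) - 22236) + 18774 = (-72 - 22236) + 18774 = -22308 + 18774 = -3534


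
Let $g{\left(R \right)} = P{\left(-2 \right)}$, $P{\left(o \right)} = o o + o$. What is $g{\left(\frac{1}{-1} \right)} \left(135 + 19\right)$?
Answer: $308$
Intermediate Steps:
$P{\left(o \right)} = o + o^{2}$ ($P{\left(o \right)} = o^{2} + o = o + o^{2}$)
$g{\left(R \right)} = 2$ ($g{\left(R \right)} = - 2 \left(1 - 2\right) = \left(-2\right) \left(-1\right) = 2$)
$g{\left(\frac{1}{-1} \right)} \left(135 + 19\right) = 2 \left(135 + 19\right) = 2 \cdot 154 = 308$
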